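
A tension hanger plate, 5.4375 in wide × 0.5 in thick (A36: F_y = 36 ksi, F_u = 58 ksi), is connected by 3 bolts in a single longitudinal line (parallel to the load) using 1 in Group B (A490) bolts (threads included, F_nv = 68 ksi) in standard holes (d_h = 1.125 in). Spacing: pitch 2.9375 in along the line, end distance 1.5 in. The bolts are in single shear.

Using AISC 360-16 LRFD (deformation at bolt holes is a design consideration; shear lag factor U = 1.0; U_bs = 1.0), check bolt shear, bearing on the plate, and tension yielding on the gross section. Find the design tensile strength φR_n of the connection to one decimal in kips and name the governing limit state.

88.1 kips (gross-section yield governs)

Bolt shear: A_b = π(1)²/4 = 0.7854 in². φR_n = 0.75 × 68 × 0.7854 × 3 × 1 = 120.2 kips.
Bearing (0.5 in plate, F_u = 58 ksi): end bolts L_c = 1.5 − 1.125/2 = 0.9375, R_n = min(1.2×0.9375×0.5×58, 2.4×1×0.5×58) = 32.625 kips/bolt; interior L_c = 2.9375 − 1.125 = 1.8125, R_n = 63.075 kips/bolt. φR_n = 0.75 × (1×32.625 + 2×63.075) = 119.1 kips.
Tension yield (gross): A_g = 5.4375×0.5 = 2.7188 in². φR_n = 0.90 × 36 × 2.7188 = 88.1 kips.
Governing: min(120.2, 119.1, 88.1) = 88.1 kips → gross-section yield.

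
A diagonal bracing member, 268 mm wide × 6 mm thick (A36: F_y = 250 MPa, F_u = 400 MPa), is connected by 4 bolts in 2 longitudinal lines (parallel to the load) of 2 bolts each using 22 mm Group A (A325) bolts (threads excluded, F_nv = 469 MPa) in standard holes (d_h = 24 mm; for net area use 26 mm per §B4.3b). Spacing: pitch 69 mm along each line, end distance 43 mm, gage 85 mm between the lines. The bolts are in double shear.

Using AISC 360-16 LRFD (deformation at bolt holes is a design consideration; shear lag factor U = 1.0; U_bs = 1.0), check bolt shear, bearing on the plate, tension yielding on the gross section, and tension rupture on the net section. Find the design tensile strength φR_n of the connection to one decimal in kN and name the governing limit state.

Bolt shear: A_b = π(22)²/4 = 380.13 mm². φR_n = 0.75 × 469 × 380.13 × 4 × 2 = 1069.7 kN.
Bearing (6 mm plate, F_u = 400 MPa): end bolts L_c = 43 − 24/2 = 31, R_n = min(1.2×31×6×400, 2.4×22×6×400) = 89.28 kN/bolt; interior L_c = 69 − 24 = 45, R_n = 126.72 kN/bolt. φR_n = 0.75 × (2×89.28 + 2×126.72) = 324.0 kN.
Tension yield (gross): A_g = 268×6 = 1608 mm². φR_n = 0.90 × 250 × 1608 = 361.8 kN.
Tension rupture (net): A_n = (268 − 2×26)×6 = 1296 mm² (U = 1.0, A_e = A_n). φR_n = 0.75 × 400 × 1296 = 388.8 kN.
Governing: min(1069.7, 324.0, 361.8, 388.8) = 324.0 kN → bearing.

324.0 kN (bearing governs)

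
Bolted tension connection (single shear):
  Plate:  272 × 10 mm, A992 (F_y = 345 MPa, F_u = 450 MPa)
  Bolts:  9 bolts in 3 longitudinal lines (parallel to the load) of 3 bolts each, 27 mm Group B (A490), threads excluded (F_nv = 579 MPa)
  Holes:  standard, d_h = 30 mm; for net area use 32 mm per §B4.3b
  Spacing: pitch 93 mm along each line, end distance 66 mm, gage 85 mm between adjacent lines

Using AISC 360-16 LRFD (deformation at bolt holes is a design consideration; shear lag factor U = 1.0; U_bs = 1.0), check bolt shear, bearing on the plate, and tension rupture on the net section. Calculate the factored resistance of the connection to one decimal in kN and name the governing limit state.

Bolt shear: A_b = π(27)²/4 = 572.56 mm². φR_n = 0.75 × 579 × 572.56 × 9 × 1 = 2237.7 kN.
Bearing (10 mm plate, F_u = 450 MPa): end bolts L_c = 66 − 30/2 = 51, R_n = min(1.2×51×10×450, 2.4×27×10×450) = 275.4 kN/bolt; interior L_c = 93 − 30 = 63, R_n = 291.6 kN/bolt. φR_n = 0.75 × (3×275.4 + 6×291.6) = 1931.9 kN.
Tension rupture (net): A_n = (272 − 3×32)×10 = 1760 mm² (U = 1.0, A_e = A_n). φR_n = 0.75 × 450 × 1760 = 594.0 kN.
Governing: min(2237.7, 1931.9, 594.0) = 594.0 kN → net-section rupture.

594.0 kN (net-section rupture governs)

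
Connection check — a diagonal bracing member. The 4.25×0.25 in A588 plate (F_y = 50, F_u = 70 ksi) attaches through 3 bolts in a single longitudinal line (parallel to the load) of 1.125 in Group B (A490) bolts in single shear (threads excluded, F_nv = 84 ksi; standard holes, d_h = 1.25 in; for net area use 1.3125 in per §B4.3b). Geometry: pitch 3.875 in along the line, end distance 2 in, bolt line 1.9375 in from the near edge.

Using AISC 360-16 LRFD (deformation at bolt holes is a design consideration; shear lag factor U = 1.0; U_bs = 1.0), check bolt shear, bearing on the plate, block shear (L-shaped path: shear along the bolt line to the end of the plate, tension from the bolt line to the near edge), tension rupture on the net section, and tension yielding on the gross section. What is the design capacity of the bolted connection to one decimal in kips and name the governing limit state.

38.6 kips (net-section rupture governs)

Bolt shear: A_b = π(1.125)²/4 = 0.99402 in². φR_n = 0.75 × 84 × 0.99402 × 3 × 1 = 187.9 kips.
Bearing (0.25 in plate, F_u = 70 ksi): end bolts L_c = 2 − 1.25/2 = 1.375, R_n = min(1.2×1.375×0.25×70, 2.4×1.125×0.25×70) = 28.875 kips/bolt; interior L_c = 3.875 − 1.25 = 2.625, R_n = 47.25 kips/bolt. φR_n = 0.75 × (1×28.875 + 2×47.25) = 92.5 kips.
Block shear: shear path 1×[2+2×3.875] = 1×9.75 in, A_gv = 2.4375, A_nv = 1×(9.75 − 2.5×1.3125)×0.25 = 1.6172 in²; tension to near edge: (1.9375 − 0.5×1.3125)×0.25 = 0.32031 in². R_n = min(0.6×70×1.6172, 0.6×50×2.4375) + 1.0×70×0.32031 = min(67.922, 73.125) + 22.422 = 90.344 kips. φR_n = 0.75 × 90.344 = 67.8 kips.
Tension rupture (net): A_n = (4.25 − 1×1.3125)×0.25 = 0.73438 in² (U = 1.0, A_e = A_n). φR_n = 0.75 × 70 × 0.73438 = 38.6 kips.
Tension yield (gross): A_g = 4.25×0.25 = 1.0625 in². φR_n = 0.90 × 50 × 1.0625 = 47.8 kips.
Governing: min(187.9, 92.5, 67.8, 38.6, 47.8) = 38.6 kips → net-section rupture.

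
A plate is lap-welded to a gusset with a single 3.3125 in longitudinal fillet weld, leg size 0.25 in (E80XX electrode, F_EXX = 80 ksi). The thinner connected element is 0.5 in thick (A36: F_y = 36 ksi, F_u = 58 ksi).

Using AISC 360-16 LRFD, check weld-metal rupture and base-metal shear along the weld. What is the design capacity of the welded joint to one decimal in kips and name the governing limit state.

Weld metal: throat = 0.707×0.25 = 0.17675 in, L = 3.3125 in. φR_n = 0.75 × 0.6 × 80 × 0.17675 × 3.3125 = 21.1 kips.
Base metal shear (0.5 in plate): yield φR_n = 1.0×0.6×36×0.5×3.3125 = 35.8 kips; rupture φR_n = 0.75×0.6×58×0.5×3.3125 = 43.2 kips; take 35.8 kips (yield).
Governing: min(21.1, 35.8) = 21.1 kips → weld metal.

21.1 kips (weld metal governs)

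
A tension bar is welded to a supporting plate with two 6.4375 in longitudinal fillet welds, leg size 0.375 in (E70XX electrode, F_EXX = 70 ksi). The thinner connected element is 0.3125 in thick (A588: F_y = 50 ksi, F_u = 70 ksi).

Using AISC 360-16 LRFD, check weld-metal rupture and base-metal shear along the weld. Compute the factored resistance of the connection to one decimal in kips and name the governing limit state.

Weld metal: throat = 0.707×0.375 = 0.26513 in, L = 2×6.4375 = 12.875 in. φR_n = 0.75 × 0.6 × 70 × 0.26513 × 12.875 = 107.5 kips.
Base metal shear (0.3125 in plate): yield φR_n = 1.0×0.6×50×0.3125×12.875 = 120.7 kips; rupture φR_n = 0.75×0.6×70×0.3125×12.875 = 126.7 kips; take 120.7 kips (yield).
Governing: min(107.5, 120.7) = 107.5 kips → weld metal.

107.5 kips (weld metal governs)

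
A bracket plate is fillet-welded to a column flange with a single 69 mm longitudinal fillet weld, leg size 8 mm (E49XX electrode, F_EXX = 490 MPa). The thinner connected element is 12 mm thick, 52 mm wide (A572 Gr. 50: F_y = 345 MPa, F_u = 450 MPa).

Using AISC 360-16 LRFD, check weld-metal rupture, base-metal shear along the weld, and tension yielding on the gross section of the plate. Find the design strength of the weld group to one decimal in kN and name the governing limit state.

Weld metal: throat = 0.707×8 = 5.656 mm, L = 69 mm. φR_n = 0.75 × 0.6 × 490 × 5.656 × 69 = 86.1 kN.
Base metal shear (12 mm plate): yield φR_n = 1.0×0.6×345×12×69 = 171.4 kN; rupture φR_n = 0.75×0.6×450×12×69 = 167.7 kN; take 167.7 kN (rupture).
Tension yield (gross): A_g = 52×12 = 624 mm². φR_n = 0.90 × 345 × 624 = 193.8 kN.
Governing: min(86.1, 167.7, 193.8) = 86.1 kN → weld metal.

86.1 kN (weld metal governs)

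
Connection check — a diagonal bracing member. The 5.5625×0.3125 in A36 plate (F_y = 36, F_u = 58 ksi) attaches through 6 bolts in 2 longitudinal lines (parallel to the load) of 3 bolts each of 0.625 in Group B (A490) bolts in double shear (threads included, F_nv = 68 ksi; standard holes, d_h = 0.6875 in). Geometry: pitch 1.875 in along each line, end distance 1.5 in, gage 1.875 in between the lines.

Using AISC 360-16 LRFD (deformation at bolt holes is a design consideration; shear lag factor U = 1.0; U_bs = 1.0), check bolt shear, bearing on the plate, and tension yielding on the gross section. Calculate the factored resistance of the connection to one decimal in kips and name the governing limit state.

Bolt shear: A_b = π(0.625)²/4 = 0.3068 in². φR_n = 0.75 × 68 × 0.3068 × 6 × 2 = 187.8 kips.
Bearing (0.3125 in plate, F_u = 58 ksi): end bolts L_c = 1.5 − 0.6875/2 = 1.15625, R_n = min(1.2×1.15625×0.3125×58, 2.4×0.625×0.3125×58) = 25.148 kips/bolt; interior L_c = 1.875 − 0.6875 = 1.1875, R_n = 25.828 kips/bolt. φR_n = 0.75 × (2×25.148 + 4×25.828) = 115.2 kips.
Tension yield (gross): A_g = 5.5625×0.3125 = 1.7383 in². φR_n = 0.90 × 36 × 1.7383 = 56.3 kips.
Governing: min(187.8, 115.2, 56.3) = 56.3 kips → gross-section yield.

56.3 kips (gross-section yield governs)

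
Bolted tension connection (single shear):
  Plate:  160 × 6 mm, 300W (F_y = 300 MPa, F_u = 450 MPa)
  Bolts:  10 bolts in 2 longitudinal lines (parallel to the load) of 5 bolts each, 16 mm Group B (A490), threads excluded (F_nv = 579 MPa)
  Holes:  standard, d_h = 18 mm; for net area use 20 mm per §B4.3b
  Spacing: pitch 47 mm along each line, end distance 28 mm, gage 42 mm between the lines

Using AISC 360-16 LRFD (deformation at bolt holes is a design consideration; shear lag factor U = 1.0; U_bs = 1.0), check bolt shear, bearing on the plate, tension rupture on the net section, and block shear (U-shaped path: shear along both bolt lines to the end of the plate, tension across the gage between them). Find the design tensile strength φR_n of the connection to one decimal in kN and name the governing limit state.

243.0 kN (net-section rupture governs)

Bolt shear: A_b = π(16)²/4 = 201.06 mm². φR_n = 0.75 × 579 × 201.06 × 10 × 1 = 873.1 kN.
Bearing (6 mm plate, F_u = 450 MPa): end bolts L_c = 28 − 18/2 = 19, R_n = min(1.2×19×6×450, 2.4×16×6×450) = 61.56 kN/bolt; interior L_c = 47 − 18 = 29, R_n = 93.96 kN/bolt. φR_n = 0.75 × (2×61.56 + 8×93.96) = 656.1 kN.
Tension rupture (net): A_n = (160 − 2×20)×6 = 720 mm² (U = 1.0, A_e = A_n). φR_n = 0.75 × 450 × 720 = 243.0 kN.
Block shear: shear path 2×[28+4×47] = 2×216 mm, A_gv = 2592, A_nv = 2×(216 − 4.5×20)×6 = 1512 mm²; tension across gage: (42 − 1×20)×6 = 132 mm². R_n = min(0.6×450×1512, 0.6×300×2592) + 1.0×450×132 = min(408.24, 466.56) + 59.4 = 467.64 kN. φR_n = 0.75 × 467.64 = 350.7 kN.
Governing: min(873.1, 656.1, 243.0, 350.7) = 243.0 kN → net-section rupture.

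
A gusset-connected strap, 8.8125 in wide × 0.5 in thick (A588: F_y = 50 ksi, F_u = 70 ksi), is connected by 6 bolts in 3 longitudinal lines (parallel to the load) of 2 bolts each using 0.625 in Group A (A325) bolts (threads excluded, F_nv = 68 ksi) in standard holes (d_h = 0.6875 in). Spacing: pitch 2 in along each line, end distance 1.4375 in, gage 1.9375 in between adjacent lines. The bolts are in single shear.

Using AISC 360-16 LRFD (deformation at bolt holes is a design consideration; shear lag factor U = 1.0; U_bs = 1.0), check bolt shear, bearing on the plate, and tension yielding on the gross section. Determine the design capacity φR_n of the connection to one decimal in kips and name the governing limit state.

93.9 kips (bolt shear governs)

Bolt shear: A_b = π(0.625)²/4 = 0.3068 in². φR_n = 0.75 × 68 × 0.3068 × 6 × 1 = 93.9 kips.
Bearing (0.5 in plate, F_u = 70 ksi): end bolts L_c = 1.4375 − 0.6875/2 = 1.09375, R_n = min(1.2×1.09375×0.5×70, 2.4×0.625×0.5×70) = 45.938 kips/bolt; interior L_c = 2 − 0.6875 = 1.3125, R_n = 52.5 kips/bolt. φR_n = 0.75 × (3×45.938 + 3×52.5) = 221.5 kips.
Tension yield (gross): A_g = 8.8125×0.5 = 4.4063 in². φR_n = 0.90 × 50 × 4.4063 = 198.3 kips.
Governing: min(93.9, 221.5, 198.3) = 93.9 kips → bolt shear.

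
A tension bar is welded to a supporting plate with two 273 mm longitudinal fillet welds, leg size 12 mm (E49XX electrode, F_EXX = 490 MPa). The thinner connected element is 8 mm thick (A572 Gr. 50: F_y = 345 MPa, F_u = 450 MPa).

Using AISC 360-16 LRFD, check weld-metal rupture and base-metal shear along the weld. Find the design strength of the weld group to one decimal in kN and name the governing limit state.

884.5 kN (base-metal shear governs)

Weld metal: throat = 0.707×12 = 8.484 mm, L = 2×273 = 546 mm. φR_n = 0.75 × 0.6 × 490 × 8.484 × 546 = 1021.4 kN.
Base metal shear (8 mm plate): yield φR_n = 1.0×0.6×345×8×546 = 904.2 kN; rupture φR_n = 0.75×0.6×450×8×546 = 884.5 kN; take 884.5 kN (rupture).
Governing: min(1021.4, 884.5) = 884.5 kN → base-metal shear.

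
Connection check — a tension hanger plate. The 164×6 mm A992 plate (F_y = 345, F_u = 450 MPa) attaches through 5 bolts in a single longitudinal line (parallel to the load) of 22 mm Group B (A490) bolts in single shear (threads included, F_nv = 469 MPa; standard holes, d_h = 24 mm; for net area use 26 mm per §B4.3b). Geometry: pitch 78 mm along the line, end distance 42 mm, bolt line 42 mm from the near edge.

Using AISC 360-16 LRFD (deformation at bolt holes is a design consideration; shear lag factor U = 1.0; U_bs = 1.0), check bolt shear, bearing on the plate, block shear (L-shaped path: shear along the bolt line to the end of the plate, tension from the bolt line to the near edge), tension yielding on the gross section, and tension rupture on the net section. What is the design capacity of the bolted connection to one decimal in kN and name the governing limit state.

279.5 kN (net-section rupture governs)

Bolt shear: A_b = π(22)²/4 = 380.13 mm². φR_n = 0.75 × 469 × 380.13 × 5 × 1 = 668.6 kN.
Bearing (6 mm plate, F_u = 450 MPa): end bolts L_c = 42 − 24/2 = 30, R_n = min(1.2×30×6×450, 2.4×22×6×450) = 97.2 kN/bolt; interior L_c = 78 − 24 = 54, R_n = 142.56 kN/bolt. φR_n = 0.75 × (1×97.2 + 4×142.56) = 500.6 kN.
Block shear: shear path 1×[42+4×78] = 1×354 mm, A_gv = 2124, A_nv = 1×(354 − 4.5×26)×6 = 1422 mm²; tension to near edge: (42 − 0.5×26)×6 = 174 mm². R_n = min(0.6×450×1422, 0.6×345×2124) + 1.0×450×174 = min(383.94, 439.67) + 78.3 = 462.24 kN. φR_n = 0.75 × 462.24 = 346.7 kN.
Tension yield (gross): A_g = 164×6 = 984 mm². φR_n = 0.90 × 345 × 984 = 305.5 kN.
Tension rupture (net): A_n = (164 − 1×26)×6 = 828 mm² (U = 1.0, A_e = A_n). φR_n = 0.75 × 450 × 828 = 279.5 kN.
Governing: min(668.6, 500.6, 346.7, 305.5, 279.5) = 279.5 kN → net-section rupture.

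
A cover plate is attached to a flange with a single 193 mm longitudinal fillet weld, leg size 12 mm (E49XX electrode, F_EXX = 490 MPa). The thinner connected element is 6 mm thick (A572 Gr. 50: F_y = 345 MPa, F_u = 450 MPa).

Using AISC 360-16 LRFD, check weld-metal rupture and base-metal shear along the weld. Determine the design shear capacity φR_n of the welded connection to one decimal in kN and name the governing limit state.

Weld metal: throat = 0.707×12 = 8.484 mm, L = 193 mm. φR_n = 0.75 × 0.6 × 490 × 8.484 × 193 = 361.0 kN.
Base metal shear (6 mm plate): yield φR_n = 1.0×0.6×345×6×193 = 239.7 kN; rupture φR_n = 0.75×0.6×450×6×193 = 234.5 kN; take 234.5 kN (rupture).
Governing: min(361.0, 234.5) = 234.5 kN → base-metal shear.

234.5 kN (base-metal shear governs)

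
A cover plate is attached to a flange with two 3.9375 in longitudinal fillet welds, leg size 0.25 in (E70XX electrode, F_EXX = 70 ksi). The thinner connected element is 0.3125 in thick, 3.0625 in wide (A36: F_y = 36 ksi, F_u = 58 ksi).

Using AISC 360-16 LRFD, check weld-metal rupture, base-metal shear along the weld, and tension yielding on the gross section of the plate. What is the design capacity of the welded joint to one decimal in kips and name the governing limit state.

31.0 kips (gross-section yield governs)

Weld metal: throat = 0.707×0.25 = 0.17675 in, L = 2×3.9375 = 7.875 in. φR_n = 0.75 × 0.6 × 70 × 0.17675 × 7.875 = 43.8 kips.
Base metal shear (0.3125 in plate): yield φR_n = 1.0×0.6×36×0.3125×7.875 = 53.2 kips; rupture φR_n = 0.75×0.6×58×0.3125×7.875 = 64.2 kips; take 53.2 kips (yield).
Tension yield (gross): A_g = 3.0625×0.3125 = 0.95703 in². φR_n = 0.90 × 36 × 0.95703 = 31.0 kips.
Governing: min(43.8, 53.2, 31.0) = 31.0 kips → gross-section yield.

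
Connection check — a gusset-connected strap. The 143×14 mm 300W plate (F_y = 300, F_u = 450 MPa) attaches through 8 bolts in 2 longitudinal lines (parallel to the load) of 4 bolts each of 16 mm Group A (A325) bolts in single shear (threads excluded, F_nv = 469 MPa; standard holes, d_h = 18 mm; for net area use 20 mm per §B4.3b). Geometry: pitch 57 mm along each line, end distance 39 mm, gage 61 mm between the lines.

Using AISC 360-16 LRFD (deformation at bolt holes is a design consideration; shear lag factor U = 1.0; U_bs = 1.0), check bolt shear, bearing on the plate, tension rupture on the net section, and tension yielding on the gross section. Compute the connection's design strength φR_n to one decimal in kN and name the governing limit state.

Bolt shear: A_b = π(16)²/4 = 201.06 mm². φR_n = 0.75 × 469 × 201.06 × 8 × 1 = 565.8 kN.
Bearing (14 mm plate, F_u = 450 MPa): end bolts L_c = 39 − 18/2 = 30, R_n = min(1.2×30×14×450, 2.4×16×14×450) = 226.8 kN/bolt; interior L_c = 57 − 18 = 39, R_n = 241.92 kN/bolt. φR_n = 0.75 × (2×226.8 + 6×241.92) = 1428.8 kN.
Tension rupture (net): A_n = (143 − 2×20)×14 = 1442 mm² (U = 1.0, A_e = A_n). φR_n = 0.75 × 450 × 1442 = 486.7 kN.
Tension yield (gross): A_g = 143×14 = 2002 mm². φR_n = 0.90 × 300 × 2002 = 540.5 kN.
Governing: min(565.8, 1428.8, 486.7, 540.5) = 486.7 kN → net-section rupture.

486.7 kN (net-section rupture governs)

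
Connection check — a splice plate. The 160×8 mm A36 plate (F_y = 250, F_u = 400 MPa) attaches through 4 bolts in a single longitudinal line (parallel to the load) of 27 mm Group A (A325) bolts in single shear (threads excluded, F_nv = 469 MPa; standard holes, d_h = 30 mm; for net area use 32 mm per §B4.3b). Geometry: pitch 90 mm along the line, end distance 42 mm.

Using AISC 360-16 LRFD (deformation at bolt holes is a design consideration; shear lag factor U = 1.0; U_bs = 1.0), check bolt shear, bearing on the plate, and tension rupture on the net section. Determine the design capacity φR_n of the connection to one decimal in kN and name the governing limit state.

307.2 kN (net-section rupture governs)

Bolt shear: A_b = π(27)²/4 = 572.56 mm². φR_n = 0.75 × 469 × 572.56 × 4 × 1 = 805.6 kN.
Bearing (8 mm plate, F_u = 400 MPa): end bolts L_c = 42 − 30/2 = 27, R_n = min(1.2×27×8×400, 2.4×27×8×400) = 103.68 kN/bolt; interior L_c = 90 − 30 = 60, R_n = 207.36 kN/bolt. φR_n = 0.75 × (1×103.68 + 3×207.36) = 544.3 kN.
Tension rupture (net): A_n = (160 − 1×32)×8 = 1024 mm² (U = 1.0, A_e = A_n). φR_n = 0.75 × 400 × 1024 = 307.2 kN.
Governing: min(805.6, 544.3, 307.2) = 307.2 kN → net-section rupture.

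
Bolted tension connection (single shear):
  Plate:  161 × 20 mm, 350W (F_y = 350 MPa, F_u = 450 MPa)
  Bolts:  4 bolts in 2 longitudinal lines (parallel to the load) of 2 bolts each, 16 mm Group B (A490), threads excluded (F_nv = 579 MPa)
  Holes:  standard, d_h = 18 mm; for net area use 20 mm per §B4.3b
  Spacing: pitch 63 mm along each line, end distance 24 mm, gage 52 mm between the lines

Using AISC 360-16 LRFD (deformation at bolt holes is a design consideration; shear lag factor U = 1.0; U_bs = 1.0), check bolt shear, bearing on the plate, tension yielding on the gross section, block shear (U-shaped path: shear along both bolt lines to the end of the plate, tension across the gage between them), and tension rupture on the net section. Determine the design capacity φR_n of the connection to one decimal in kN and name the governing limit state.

Bolt shear: A_b = π(16)²/4 = 201.06 mm². φR_n = 0.75 × 579 × 201.06 × 4 × 1 = 349.2 kN.
Bearing (20 mm plate, F_u = 450 MPa): end bolts L_c = 24 − 18/2 = 15, R_n = min(1.2×15×20×450, 2.4×16×20×450) = 162 kN/bolt; interior L_c = 63 − 18 = 45, R_n = 345.6 kN/bolt. φR_n = 0.75 × (2×162 + 2×345.6) = 761.4 kN.
Tension yield (gross): A_g = 161×20 = 3220 mm². φR_n = 0.90 × 350 × 3220 = 1014.3 kN.
Block shear: shear path 2×[24+1×63] = 2×87 mm, A_gv = 3480, A_nv = 2×(87 − 1.5×20)×20 = 2280 mm²; tension across gage: (52 − 1×20)×20 = 640 mm². R_n = min(0.6×450×2280, 0.6×350×3480) + 1.0×450×640 = min(615.6, 730.8) + 288 = 903.6 kN. φR_n = 0.75 × 903.6 = 677.7 kN.
Tension rupture (net): A_n = (161 − 2×20)×20 = 2420 mm² (U = 1.0, A_e = A_n). φR_n = 0.75 × 450 × 2420 = 816.8 kN.
Governing: min(349.2, 761.4, 1014.3, 677.7, 816.8) = 349.2 kN → bolt shear.

349.2 kN (bolt shear governs)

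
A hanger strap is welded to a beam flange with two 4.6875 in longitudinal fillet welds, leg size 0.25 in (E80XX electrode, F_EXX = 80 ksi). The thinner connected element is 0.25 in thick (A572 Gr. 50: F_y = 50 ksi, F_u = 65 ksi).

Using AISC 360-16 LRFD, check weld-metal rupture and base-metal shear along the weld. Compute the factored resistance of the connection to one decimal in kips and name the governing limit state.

Weld metal: throat = 0.707×0.25 = 0.17675 in, L = 2×4.6875 = 9.375 in. φR_n = 0.75 × 0.6 × 80 × 0.17675 × 9.375 = 59.7 kips.
Base metal shear (0.25 in plate): yield φR_n = 1.0×0.6×50×0.25×9.375 = 70.3 kips; rupture φR_n = 0.75×0.6×65×0.25×9.375 = 68.6 kips; take 68.6 kips (rupture).
Governing: min(59.7, 68.6) = 59.7 kips → weld metal.

59.7 kips (weld metal governs)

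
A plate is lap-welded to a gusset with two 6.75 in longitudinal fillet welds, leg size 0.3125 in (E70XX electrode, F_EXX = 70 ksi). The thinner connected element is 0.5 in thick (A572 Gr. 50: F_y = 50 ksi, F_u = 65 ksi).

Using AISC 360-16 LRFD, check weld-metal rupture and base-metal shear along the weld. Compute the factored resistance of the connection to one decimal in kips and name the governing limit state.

94.0 kips (weld metal governs)

Weld metal: throat = 0.707×0.3125 = 0.22094 in, L = 2×6.75 = 13.5 in. φR_n = 0.75 × 0.6 × 70 × 0.22094 × 13.5 = 94.0 kips.
Base metal shear (0.5 in plate): yield φR_n = 1.0×0.6×50×0.5×13.5 = 202.5 kips; rupture φR_n = 0.75×0.6×65×0.5×13.5 = 197.4 kips; take 197.4 kips (rupture).
Governing: min(94.0, 197.4) = 94.0 kips → weld metal.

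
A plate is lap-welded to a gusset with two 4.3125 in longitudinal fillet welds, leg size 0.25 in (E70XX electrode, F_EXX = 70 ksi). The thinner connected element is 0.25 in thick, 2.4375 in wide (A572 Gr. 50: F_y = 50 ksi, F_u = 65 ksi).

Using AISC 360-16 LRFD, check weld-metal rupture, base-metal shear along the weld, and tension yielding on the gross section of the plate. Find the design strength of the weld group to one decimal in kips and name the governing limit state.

27.4 kips (gross-section yield governs)

Weld metal: throat = 0.707×0.25 = 0.17675 in, L = 2×4.3125 = 8.625 in. φR_n = 0.75 × 0.6 × 70 × 0.17675 × 8.625 = 48.0 kips.
Base metal shear (0.25 in plate): yield φR_n = 1.0×0.6×50×0.25×8.625 = 64.7 kips; rupture φR_n = 0.75×0.6×65×0.25×8.625 = 63.1 kips; take 63.1 kips (rupture).
Tension yield (gross): A_g = 2.4375×0.25 = 0.60938 in². φR_n = 0.90 × 50 × 0.60938 = 27.4 kips.
Governing: min(48.0, 63.1, 27.4) = 27.4 kips → gross-section yield.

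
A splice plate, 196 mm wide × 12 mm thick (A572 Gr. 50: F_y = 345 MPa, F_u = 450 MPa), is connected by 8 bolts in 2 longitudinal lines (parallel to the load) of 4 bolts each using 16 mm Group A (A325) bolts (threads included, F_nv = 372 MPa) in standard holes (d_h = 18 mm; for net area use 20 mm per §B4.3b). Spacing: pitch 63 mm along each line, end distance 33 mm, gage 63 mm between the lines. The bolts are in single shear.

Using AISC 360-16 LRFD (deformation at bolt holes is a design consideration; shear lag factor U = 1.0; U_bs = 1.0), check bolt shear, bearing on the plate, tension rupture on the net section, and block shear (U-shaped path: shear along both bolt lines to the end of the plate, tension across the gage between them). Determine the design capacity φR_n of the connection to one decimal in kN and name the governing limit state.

448.8 kN (bolt shear governs)

Bolt shear: A_b = π(16)²/4 = 201.06 mm². φR_n = 0.75 × 372 × 201.06 × 8 × 1 = 448.8 kN.
Bearing (12 mm plate, F_u = 450 MPa): end bolts L_c = 33 − 18/2 = 24, R_n = min(1.2×24×12×450, 2.4×16×12×450) = 155.52 kN/bolt; interior L_c = 63 − 18 = 45, R_n = 207.36 kN/bolt. φR_n = 0.75 × (2×155.52 + 6×207.36) = 1166.4 kN.
Tension rupture (net): A_n = (196 − 2×20)×12 = 1872 mm² (U = 1.0, A_e = A_n). φR_n = 0.75 × 450 × 1872 = 631.8 kN.
Block shear: shear path 2×[33+3×63] = 2×222 mm, A_gv = 5328, A_nv = 2×(222 − 3.5×20)×12 = 3648 mm²; tension across gage: (63 − 1×20)×12 = 516 mm². R_n = min(0.6×450×3648, 0.6×345×5328) + 1.0×450×516 = min(984.96, 1102.9) + 232.2 = 1217.2 kN. φR_n = 0.75 × 1217.2 = 912.9 kN.
Governing: min(448.8, 1166.4, 631.8, 912.9) = 448.8 kN → bolt shear.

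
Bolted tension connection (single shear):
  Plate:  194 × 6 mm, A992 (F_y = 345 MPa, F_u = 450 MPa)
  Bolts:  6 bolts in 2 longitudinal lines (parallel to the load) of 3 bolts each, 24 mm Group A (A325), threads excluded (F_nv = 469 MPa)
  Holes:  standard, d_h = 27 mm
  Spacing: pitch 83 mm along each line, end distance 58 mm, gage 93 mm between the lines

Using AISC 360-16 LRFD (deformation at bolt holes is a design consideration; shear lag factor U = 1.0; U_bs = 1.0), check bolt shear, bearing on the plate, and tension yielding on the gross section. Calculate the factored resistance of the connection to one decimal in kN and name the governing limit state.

Bolt shear: A_b = π(24)²/4 = 452.39 mm². φR_n = 0.75 × 469 × 452.39 × 6 × 1 = 954.8 kN.
Bearing (6 mm plate, F_u = 450 MPa): end bolts L_c = 58 − 27/2 = 44.5, R_n = min(1.2×44.5×6×450, 2.4×24×6×450) = 144.18 kN/bolt; interior L_c = 83 − 27 = 56, R_n = 155.52 kN/bolt. φR_n = 0.75 × (2×144.18 + 4×155.52) = 682.8 kN.
Tension yield (gross): A_g = 194×6 = 1164 mm². φR_n = 0.90 × 345 × 1164 = 361.4 kN.
Governing: min(954.8, 682.8, 361.4) = 361.4 kN → gross-section yield.

361.4 kN (gross-section yield governs)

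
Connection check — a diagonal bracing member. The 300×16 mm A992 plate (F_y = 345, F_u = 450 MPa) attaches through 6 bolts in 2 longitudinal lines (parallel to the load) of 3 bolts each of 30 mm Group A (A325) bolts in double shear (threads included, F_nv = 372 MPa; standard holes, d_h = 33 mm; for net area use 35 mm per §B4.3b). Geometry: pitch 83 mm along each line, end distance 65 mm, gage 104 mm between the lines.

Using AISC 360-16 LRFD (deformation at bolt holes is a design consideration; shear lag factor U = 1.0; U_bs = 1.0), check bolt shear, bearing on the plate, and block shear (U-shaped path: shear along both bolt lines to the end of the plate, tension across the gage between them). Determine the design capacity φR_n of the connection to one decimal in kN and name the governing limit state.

1302.5 kN (block shear governs)

Bolt shear: A_b = π(30)²/4 = 706.86 mm². φR_n = 0.75 × 372 × 706.86 × 6 × 2 = 2366.6 kN.
Bearing (16 mm plate, F_u = 450 MPa): end bolts L_c = 65 − 33/2 = 48.5, R_n = min(1.2×48.5×16×450, 2.4×30×16×450) = 419.04 kN/bolt; interior L_c = 83 − 33 = 50, R_n = 432 kN/bolt. φR_n = 0.75 × (2×419.04 + 4×432) = 1924.6 kN.
Block shear: shear path 2×[65+2×83] = 2×231 mm, A_gv = 7392, A_nv = 2×(231 − 2.5×35)×16 = 4592 mm²; tension across gage: (104 − 1×35)×16 = 1104 mm². R_n = min(0.6×450×4592, 0.6×345×7392) + 1.0×450×1104 = min(1239.8, 1530.1) + 496.8 = 1736.6 kN. φR_n = 0.75 × 1736.6 = 1302.5 kN.
Governing: min(2366.6, 1924.6, 1302.5) = 1302.5 kN → block shear.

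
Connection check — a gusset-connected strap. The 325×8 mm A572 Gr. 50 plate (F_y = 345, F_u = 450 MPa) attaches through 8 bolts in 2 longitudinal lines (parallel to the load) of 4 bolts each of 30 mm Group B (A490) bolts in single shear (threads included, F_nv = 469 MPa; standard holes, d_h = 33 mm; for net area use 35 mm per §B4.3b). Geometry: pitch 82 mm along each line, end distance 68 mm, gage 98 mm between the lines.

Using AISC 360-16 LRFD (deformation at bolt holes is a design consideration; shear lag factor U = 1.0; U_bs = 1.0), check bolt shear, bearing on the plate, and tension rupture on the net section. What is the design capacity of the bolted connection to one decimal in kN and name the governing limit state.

Bolt shear: A_b = π(30)²/4 = 706.86 mm². φR_n = 0.75 × 469 × 706.86 × 8 × 1 = 1989.1 kN.
Bearing (8 mm plate, F_u = 450 MPa): end bolts L_c = 68 − 33/2 = 51.5, R_n = min(1.2×51.5×8×450, 2.4×30×8×450) = 222.48 kN/bolt; interior L_c = 82 − 33 = 49, R_n = 211.68 kN/bolt. φR_n = 0.75 × (2×222.48 + 6×211.68) = 1286.3 kN.
Tension rupture (net): A_n = (325 − 2×35)×8 = 2040 mm² (U = 1.0, A_e = A_n). φR_n = 0.75 × 450 × 2040 = 688.5 kN.
Governing: min(1989.1, 1286.3, 688.5) = 688.5 kN → net-section rupture.

688.5 kN (net-section rupture governs)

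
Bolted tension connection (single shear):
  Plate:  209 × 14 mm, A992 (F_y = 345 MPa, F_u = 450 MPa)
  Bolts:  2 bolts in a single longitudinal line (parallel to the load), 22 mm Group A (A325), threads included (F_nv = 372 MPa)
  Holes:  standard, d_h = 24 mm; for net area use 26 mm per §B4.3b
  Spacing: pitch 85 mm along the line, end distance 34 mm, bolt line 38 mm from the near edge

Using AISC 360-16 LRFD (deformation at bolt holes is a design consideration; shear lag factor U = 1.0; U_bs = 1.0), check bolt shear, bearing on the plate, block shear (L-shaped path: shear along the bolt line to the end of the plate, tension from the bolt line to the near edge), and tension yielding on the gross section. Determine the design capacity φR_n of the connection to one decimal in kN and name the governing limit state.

212.1 kN (bolt shear governs)

Bolt shear: A_b = π(22)²/4 = 380.13 mm². φR_n = 0.75 × 372 × 380.13 × 2 × 1 = 212.1 kN.
Bearing (14 mm plate, F_u = 450 MPa): end bolts L_c = 34 − 24/2 = 22, R_n = min(1.2×22×14×450, 2.4×22×14×450) = 166.32 kN/bolt; interior L_c = 85 − 24 = 61, R_n = 332.64 kN/bolt. φR_n = 0.75 × (1×166.32 + 1×332.64) = 374.2 kN.
Block shear: shear path 1×[34+1×85] = 1×119 mm, A_gv = 1666, A_nv = 1×(119 − 1.5×26)×14 = 1120 mm²; tension to near edge: (38 − 0.5×26)×14 = 350 mm². R_n = min(0.6×450×1120, 0.6×345×1666) + 1.0×450×350 = min(302.4, 344.86) + 157.5 = 459.9 kN. φR_n = 0.75 × 459.9 = 344.9 kN.
Tension yield (gross): A_g = 209×14 = 2926 mm². φR_n = 0.90 × 345 × 2926 = 908.5 kN.
Governing: min(212.1, 374.2, 344.9, 908.5) = 212.1 kN → bolt shear.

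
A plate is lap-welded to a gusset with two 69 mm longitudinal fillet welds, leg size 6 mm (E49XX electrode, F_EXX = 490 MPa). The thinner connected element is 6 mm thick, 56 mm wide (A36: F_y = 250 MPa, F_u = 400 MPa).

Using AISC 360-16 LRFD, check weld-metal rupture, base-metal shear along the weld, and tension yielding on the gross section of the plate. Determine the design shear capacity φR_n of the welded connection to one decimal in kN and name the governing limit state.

75.6 kN (gross-section yield governs)

Weld metal: throat = 0.707×6 = 4.242 mm, L = 2×69 = 138 mm. φR_n = 0.75 × 0.6 × 490 × 4.242 × 138 = 129.1 kN.
Base metal shear (6 mm plate): yield φR_n = 1.0×0.6×250×6×138 = 124.2 kN; rupture φR_n = 0.75×0.6×400×6×138 = 149.0 kN; take 124.2 kN (yield).
Tension yield (gross): A_g = 56×6 = 336 mm². φR_n = 0.90 × 250 × 336 = 75.6 kN.
Governing: min(129.1, 124.2, 75.6) = 75.6 kN → gross-section yield.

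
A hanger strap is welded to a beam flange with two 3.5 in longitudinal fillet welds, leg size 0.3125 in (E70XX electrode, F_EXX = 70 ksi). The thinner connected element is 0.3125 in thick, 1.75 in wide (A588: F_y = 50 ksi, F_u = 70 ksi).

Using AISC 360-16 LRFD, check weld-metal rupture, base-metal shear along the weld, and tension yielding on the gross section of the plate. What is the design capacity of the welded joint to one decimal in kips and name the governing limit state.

Weld metal: throat = 0.707×0.3125 = 0.22094 in, L = 2×3.5 = 7 in. φR_n = 0.75 × 0.6 × 70 × 0.22094 × 7 = 48.7 kips.
Base metal shear (0.3125 in plate): yield φR_n = 1.0×0.6×50×0.3125×7 = 65.6 kips; rupture φR_n = 0.75×0.6×70×0.3125×7 = 68.9 kips; take 65.6 kips (yield).
Tension yield (gross): A_g = 1.75×0.3125 = 0.54688 in². φR_n = 0.90 × 50 × 0.54688 = 24.6 kips.
Governing: min(48.7, 65.6, 24.6) = 24.6 kips → gross-section yield.

24.6 kips (gross-section yield governs)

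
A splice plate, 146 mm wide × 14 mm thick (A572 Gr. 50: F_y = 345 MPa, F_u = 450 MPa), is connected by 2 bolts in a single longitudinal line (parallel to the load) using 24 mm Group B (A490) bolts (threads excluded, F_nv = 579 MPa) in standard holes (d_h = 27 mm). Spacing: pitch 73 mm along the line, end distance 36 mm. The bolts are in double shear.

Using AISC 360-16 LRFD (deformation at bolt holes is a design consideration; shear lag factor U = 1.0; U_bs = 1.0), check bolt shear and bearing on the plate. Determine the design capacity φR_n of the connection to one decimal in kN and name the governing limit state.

Bolt shear: A_b = π(24)²/4 = 452.39 mm². φR_n = 0.75 × 579 × 452.39 × 2 × 2 = 785.8 kN.
Bearing (14 mm plate, F_u = 450 MPa): end bolts L_c = 36 − 27/2 = 22.5, R_n = min(1.2×22.5×14×450, 2.4×24×14×450) = 170.1 kN/bolt; interior L_c = 73 − 27 = 46, R_n = 347.76 kN/bolt. φR_n = 0.75 × (1×170.1 + 1×347.76) = 388.4 kN.
Governing: min(785.8, 388.4) = 388.4 kN → bearing.

388.4 kN (bearing governs)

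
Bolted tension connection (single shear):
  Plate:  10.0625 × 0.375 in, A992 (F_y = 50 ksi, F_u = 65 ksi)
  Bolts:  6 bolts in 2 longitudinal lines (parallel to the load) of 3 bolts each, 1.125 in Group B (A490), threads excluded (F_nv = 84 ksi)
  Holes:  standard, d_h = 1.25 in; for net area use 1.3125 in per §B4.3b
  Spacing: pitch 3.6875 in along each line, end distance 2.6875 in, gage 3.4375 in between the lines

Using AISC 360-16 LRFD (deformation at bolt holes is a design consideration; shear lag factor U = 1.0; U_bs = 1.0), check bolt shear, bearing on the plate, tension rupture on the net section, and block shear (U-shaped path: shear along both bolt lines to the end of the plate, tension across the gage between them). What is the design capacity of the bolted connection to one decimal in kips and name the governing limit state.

136.0 kips (net-section rupture governs)

Bolt shear: A_b = π(1.125)²/4 = 0.99402 in². φR_n = 0.75 × 84 × 0.99402 × 6 × 1 = 375.7 kips.
Bearing (0.375 in plate, F_u = 65 ksi): end bolts L_c = 2.6875 − 1.25/2 = 2.0625, R_n = min(1.2×2.0625×0.375×65, 2.4×1.125×0.375×65) = 60.328 kips/bolt; interior L_c = 3.6875 − 1.25 = 2.4375, R_n = 65.813 kips/bolt. φR_n = 0.75 × (2×60.328 + 4×65.813) = 287.9 kips.
Tension rupture (net): A_n = (10.0625 − 2×1.3125)×0.375 = 2.7891 in² (U = 1.0, A_e = A_n). φR_n = 0.75 × 65 × 2.7891 = 136.0 kips.
Block shear: shear path 2×[2.6875+2×3.6875] = 2×10.0625 in, A_gv = 7.5469, A_nv = 2×(10.0625 − 2.5×1.3125)×0.375 = 5.0859 in²; tension across gage: (3.4375 − 1×1.3125)×0.375 = 0.79688 in². R_n = min(0.6×65×5.0859, 0.6×50×7.5469) + 1.0×65×0.79688 = min(198.35, 226.41) + 51.797 = 250.15 kips. φR_n = 0.75 × 250.15 = 187.6 kips.
Governing: min(375.7, 287.9, 136.0, 187.6) = 136.0 kips → net-section rupture.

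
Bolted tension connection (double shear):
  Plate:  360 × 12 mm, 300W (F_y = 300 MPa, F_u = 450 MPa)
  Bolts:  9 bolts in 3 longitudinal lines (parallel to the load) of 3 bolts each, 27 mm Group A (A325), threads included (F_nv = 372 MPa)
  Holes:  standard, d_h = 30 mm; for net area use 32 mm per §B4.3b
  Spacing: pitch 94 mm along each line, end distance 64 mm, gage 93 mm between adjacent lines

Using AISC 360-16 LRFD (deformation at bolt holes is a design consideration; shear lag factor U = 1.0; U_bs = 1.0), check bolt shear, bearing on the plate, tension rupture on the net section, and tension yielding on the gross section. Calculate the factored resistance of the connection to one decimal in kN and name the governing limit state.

1069.2 kN (net-section rupture governs)

Bolt shear: A_b = π(27)²/4 = 572.56 mm². φR_n = 0.75 × 372 × 572.56 × 9 × 2 = 2875.4 kN.
Bearing (12 mm plate, F_u = 450 MPa): end bolts L_c = 64 − 30/2 = 49, R_n = min(1.2×49×12×450, 2.4×27×12×450) = 317.52 kN/bolt; interior L_c = 94 − 30 = 64, R_n = 349.92 kN/bolt. φR_n = 0.75 × (3×317.52 + 6×349.92) = 2289.1 kN.
Tension rupture (net): A_n = (360 − 3×32)×12 = 3168 mm² (U = 1.0, A_e = A_n). φR_n = 0.75 × 450 × 3168 = 1069.2 kN.
Tension yield (gross): A_g = 360×12 = 4320 mm². φR_n = 0.90 × 300 × 4320 = 1166.4 kN.
Governing: min(2875.4, 2289.1, 1069.2, 1166.4) = 1069.2 kN → net-section rupture.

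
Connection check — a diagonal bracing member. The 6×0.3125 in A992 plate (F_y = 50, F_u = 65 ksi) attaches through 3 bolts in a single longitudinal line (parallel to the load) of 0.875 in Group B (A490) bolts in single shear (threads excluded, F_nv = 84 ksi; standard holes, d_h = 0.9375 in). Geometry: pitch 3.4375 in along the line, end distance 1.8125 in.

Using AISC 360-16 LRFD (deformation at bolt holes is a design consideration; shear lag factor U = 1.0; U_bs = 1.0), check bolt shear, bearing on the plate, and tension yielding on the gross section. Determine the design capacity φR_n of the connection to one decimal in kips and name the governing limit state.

84.4 kips (gross-section yield governs)

Bolt shear: A_b = π(0.875)²/4 = 0.60132 in². φR_n = 0.75 × 84 × 0.60132 × 3 × 1 = 113.6 kips.
Bearing (0.3125 in plate, F_u = 65 ksi): end bolts L_c = 1.8125 − 0.9375/2 = 1.34375, R_n = min(1.2×1.34375×0.3125×65, 2.4×0.875×0.3125×65) = 32.754 kips/bolt; interior L_c = 3.4375 − 0.9375 = 2.5, R_n = 42.656 kips/bolt. φR_n = 0.75 × (1×32.754 + 2×42.656) = 88.5 kips.
Tension yield (gross): A_g = 6×0.3125 = 1.875 in². φR_n = 0.90 × 50 × 1.875 = 84.4 kips.
Governing: min(113.6, 88.5, 84.4) = 84.4 kips → gross-section yield.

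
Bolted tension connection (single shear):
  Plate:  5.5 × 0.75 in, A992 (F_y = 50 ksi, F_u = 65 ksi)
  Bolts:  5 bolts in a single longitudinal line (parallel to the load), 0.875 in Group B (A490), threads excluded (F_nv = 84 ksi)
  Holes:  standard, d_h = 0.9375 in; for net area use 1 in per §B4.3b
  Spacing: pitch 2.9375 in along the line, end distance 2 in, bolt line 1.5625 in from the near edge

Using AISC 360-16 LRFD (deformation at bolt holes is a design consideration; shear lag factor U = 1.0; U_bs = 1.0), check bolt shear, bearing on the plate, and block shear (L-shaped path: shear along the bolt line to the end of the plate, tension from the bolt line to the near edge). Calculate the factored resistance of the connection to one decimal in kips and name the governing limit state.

Bolt shear: A_b = π(0.875)²/4 = 0.60132 in². φR_n = 0.75 × 84 × 0.60132 × 5 × 1 = 189.4 kips.
Bearing (0.75 in plate, F_u = 65 ksi): end bolts L_c = 2 − 0.9375/2 = 1.53125, R_n = min(1.2×1.53125×0.75×65, 2.4×0.875×0.75×65) = 89.578 kips/bolt; interior L_c = 2.9375 − 0.9375 = 2, R_n = 102.38 kips/bolt. φR_n = 0.75 × (1×89.578 + 4×102.38) = 374.3 kips.
Block shear: shear path 1×[2+4×2.9375] = 1×13.75 in, A_gv = 10.313, A_nv = 1×(13.75 − 4.5×1)×0.75 = 6.9375 in²; tension to near edge: (1.5625 − 0.5×1)×0.75 = 0.79688 in². R_n = min(0.6×65×6.9375, 0.6×50×10.313) + 1.0×65×0.79688 = min(270.56, 309.39) + 51.797 = 322.36 kips. φR_n = 0.75 × 322.36 = 241.8 kips.
Governing: min(189.4, 374.3, 241.8) = 189.4 kips → bolt shear.

189.4 kips (bolt shear governs)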